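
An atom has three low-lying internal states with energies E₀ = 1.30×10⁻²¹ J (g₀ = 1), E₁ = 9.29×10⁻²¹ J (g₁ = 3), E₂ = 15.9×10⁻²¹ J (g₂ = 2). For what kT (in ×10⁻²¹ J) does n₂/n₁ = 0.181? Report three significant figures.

5.07 ×10⁻²¹ J

n₂/n₁ = (g₂/g₁) exp[−(E₂−E₁)/kT] = 0.181.
⇒ (E₂−E₁)/kT = ln((2/3)/0.181) = ln(3.6832) = 1.3038.
kT = 6.61 ×10⁻²¹ J / 1.3038 = 5.07 ×10⁻²¹ J.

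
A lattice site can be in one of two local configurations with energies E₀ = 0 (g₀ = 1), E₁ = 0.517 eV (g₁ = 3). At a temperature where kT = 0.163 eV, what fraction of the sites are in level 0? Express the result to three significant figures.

Eᵢ/kT = 0, 3.1718.
Z = Σ gᵢe^(−Eᵢ/kT) = 1·e^(−0) + 3·e^(−3.1718) = 1.0000 + 0.12578 = 1.1258.
P₀ = g₀ e^(−E₀/kT) / Z = 1.0000/1.1258 = 0.888.

0.888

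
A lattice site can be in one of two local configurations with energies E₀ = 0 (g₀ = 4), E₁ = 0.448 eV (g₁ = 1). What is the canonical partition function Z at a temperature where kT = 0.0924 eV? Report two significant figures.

Z = 4.0

Eᵢ/kT = 0, 4.848.
Z = Σ gᵢe^(−Eᵢ/kT) = 4·e^(−0) + 1·e^(−4.848) = 4.000 + 0.007844 = 4.008.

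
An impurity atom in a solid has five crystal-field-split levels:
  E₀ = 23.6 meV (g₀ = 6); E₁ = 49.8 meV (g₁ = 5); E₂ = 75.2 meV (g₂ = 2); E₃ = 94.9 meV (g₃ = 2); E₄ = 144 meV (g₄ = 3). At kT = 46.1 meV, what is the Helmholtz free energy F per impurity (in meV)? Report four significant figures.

-83.15 meV

Eᵢ/kT = 0.511931, 1.08026, 1.63124, 2.05857, 3.12364.
Z = Σ gᵢe^(−Eᵢ/kT) = 6·e^(−0.511931) + 5·e^(−1.08026) + 2·e^(−1.63124) + 2·e^(−2.05857) + 3·e^(−3.12364) = 3.59602 + 1.69754 + 0.391374 + 0.255273 + 0.131990 = 6.07220.
F = −kT ln Z = −46.1 × ln(6.07220) = −46.1 × 1.80372 = -83.15 meV.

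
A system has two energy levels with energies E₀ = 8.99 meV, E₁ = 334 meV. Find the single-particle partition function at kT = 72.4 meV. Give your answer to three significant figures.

Z = 0.893

Eᵢ/kT = 0.12417, 4.6133.
Z = Σ e^(−Eᵢ/kT) = e^(−0.12417) + e^(−4.6133) = 0.88323 + 0.0099190 = 0.89315.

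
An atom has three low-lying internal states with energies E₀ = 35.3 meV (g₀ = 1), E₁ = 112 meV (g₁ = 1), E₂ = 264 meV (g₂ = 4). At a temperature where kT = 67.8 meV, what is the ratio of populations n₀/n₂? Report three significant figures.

n₀/n₂ = (g₀/g₂) exp[−(E₀−E₂)/kT] = (1/4) × exp(−(-228.7 meV)/(67.8 meV)) = (1/4) × exp(3.3732) = 7.29.

7.29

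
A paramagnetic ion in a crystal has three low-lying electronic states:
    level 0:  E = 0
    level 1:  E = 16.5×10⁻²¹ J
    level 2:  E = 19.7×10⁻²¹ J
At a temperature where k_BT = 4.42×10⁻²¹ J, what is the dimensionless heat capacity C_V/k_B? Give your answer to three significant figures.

0.526

Eᵢ/kT = 0, 3.7330, 4.4570.
Z = Σ e^(−Eᵢ/kT) = e^(−0) + e^(−3.7330) + e^(−4.4570) = 1.0000 + 0.023921 + 0.011597 = 1.0355.
⟨E⟩ = 0.60179, ⟨E²⟩ = 10.636.
C_V/k_B = (⟨E²⟩ − ⟨E⟩²)/(kT)² = (10.636 − 0.36215)/19.536 = 0.526.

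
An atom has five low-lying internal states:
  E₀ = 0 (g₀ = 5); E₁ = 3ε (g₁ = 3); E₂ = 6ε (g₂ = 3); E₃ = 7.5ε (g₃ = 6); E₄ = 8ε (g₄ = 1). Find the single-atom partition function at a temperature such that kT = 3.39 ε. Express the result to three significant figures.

Z = 7.50

Eᵢ/kT = 0, 0.88496, 1.7699, 2.2124, 2.3599.
Z = Σ gᵢe^(−Eᵢ/kT) = 5·e^(−0) + 3·e^(−0.88496) + 3·e^(−1.7699) + 6·e^(−2.2124) + 1·e^(−2.3599) = 5.0000 + 1.2382 + 0.51105 + 0.65663 + 0.094430 = 7.5003.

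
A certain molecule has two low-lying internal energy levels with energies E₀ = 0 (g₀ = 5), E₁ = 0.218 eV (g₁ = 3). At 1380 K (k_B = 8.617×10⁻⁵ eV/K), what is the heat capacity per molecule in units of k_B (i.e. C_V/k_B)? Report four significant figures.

0.2684

k_BT = 8.617×10⁻⁵ × 1380 K = 0.118915 eV.
Eᵢ/kT = 0, 1.83324.
Z = Σ gᵢe^(−Eᵢ/kT) = 5·e^(−0) + 3·e^(−1.83324) = 5.00000 + 0.479684 = 5.47968.
⟨E⟩ = 0.0190834 eV, ⟨E²⟩ = 0.00416019 eV².
C_V/k_B = (⟨E²⟩ − ⟨E⟩²)/(kT)² = (0.00416019 − 0.000364176)/0.0141408 = 0.2684.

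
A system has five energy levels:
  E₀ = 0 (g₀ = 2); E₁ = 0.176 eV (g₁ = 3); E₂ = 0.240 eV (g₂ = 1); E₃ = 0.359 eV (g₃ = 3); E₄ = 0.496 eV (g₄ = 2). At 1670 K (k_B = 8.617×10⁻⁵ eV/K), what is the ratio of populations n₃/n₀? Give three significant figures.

0.124

k_BT = 8.617×10⁻⁵ × 1670 K = 0.14390 eV.
n₃/n₀ = (g₃/g₀) exp[−(E₃−E₀)/kT] = (3/2) × exp(−(0.359 eV)/(0.14390 eV)) = (3/2) × exp(-2.4948) = 0.124.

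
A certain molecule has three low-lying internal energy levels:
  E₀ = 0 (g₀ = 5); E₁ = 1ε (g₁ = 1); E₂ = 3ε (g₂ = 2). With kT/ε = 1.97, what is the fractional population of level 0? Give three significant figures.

0.828

Eᵢ/kT = 0, 0.50761, 1.5228.
Z = Σ gᵢe^(−Eᵢ/kT) = 5·e^(−0) + 1·e^(−0.50761) + 2·e^(−1.5228) = 5.0000 + 0.60193 + 0.43620 = 6.0381.
P₀ = g₀ e^(−E₀/kT) / Z = 5.0000/6.0381 = 0.828.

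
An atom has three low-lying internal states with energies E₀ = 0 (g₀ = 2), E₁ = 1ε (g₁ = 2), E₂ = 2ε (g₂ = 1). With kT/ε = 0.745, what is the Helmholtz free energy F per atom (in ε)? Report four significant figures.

Eᵢ/kT = 0, 1.34228, 2.68456.
Z = Σ gᵢe^(−Eᵢ/kT) = 2·e^(−0) + 2·e^(−1.34228) + 1·e^(−2.68456) = 2.00000 + 0.522499 + 0.0682512 = 2.59075.
F = −kT ln Z = −0.745 × ln(2.59075) = −0.745 × 0.951947 = -0.7092 ε.

-0.7092 ε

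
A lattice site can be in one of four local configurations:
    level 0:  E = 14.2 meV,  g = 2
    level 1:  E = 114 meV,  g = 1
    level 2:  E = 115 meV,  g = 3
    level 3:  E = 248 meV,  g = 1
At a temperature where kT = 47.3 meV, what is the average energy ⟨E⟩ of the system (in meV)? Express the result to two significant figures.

Eᵢ/kT = 0.3002, 2.410, 2.431, 5.243.
Z = Σ gᵢe^(−Eᵢ/kT) = 2·e^(−0.3002) + 1·e^(−2.410) + 3·e^(−2.431) + 1·e^(−5.243) = 1.481 + 0.08982 + 0.2638 + 0.005284 = 1.840.
⟨E⟩ = Σ Eᵢ gᵢe^(−Eᵢ/kT) / Z = (14.2·1.481 + 114·0.08982 + 115·0.2638 + 248·0.005284) / 1.840 = 34 meV.

34 meV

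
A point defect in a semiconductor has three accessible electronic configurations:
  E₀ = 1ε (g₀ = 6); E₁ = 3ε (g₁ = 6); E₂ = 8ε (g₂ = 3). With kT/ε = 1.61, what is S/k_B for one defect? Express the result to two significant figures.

2.3

Eᵢ/kT = 0.6211, 1.863, 4.969.
Z = Σ gᵢe^(−Eᵢ/kT) = 6·e^(−0.6211) + 6·e^(−1.863) + 3·e^(−4.969) = 3.224 + 0.9312 + 0.02085 = 4.176.
⟨E⟩ = Σ EᵢPᵢ = 1.481 ε.
S/k_B = ln Z + ⟨E⟩/kT = ln(4.176) + 1.481/1.61 = 1.429 + 0.9199 = 2.3.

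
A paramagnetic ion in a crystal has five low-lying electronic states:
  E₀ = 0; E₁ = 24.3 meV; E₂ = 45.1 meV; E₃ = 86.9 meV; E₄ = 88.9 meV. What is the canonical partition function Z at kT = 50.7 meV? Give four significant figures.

Eᵢ/kT = 0, 0.479290, 0.889546, 1.71400, 1.75345.
Z = Σ e^(−Eᵢ/kT) = e^(−0) + e^(−0.479290) + e^(−0.889546) + e^(−1.71400) + e^(−1.75345) = 1.00000 + 0.619223 + 0.410842 + 0.180144 + 0.173175 = 2.38338.

Z = 2.383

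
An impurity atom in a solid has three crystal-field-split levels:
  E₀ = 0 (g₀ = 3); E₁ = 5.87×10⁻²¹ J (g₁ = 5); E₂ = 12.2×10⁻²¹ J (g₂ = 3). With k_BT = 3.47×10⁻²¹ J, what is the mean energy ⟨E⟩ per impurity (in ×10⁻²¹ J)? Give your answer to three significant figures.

1.62 ×10⁻²¹ J

Eᵢ/kT = 0, 1.6916, 3.5159.
Z = Σ gᵢe^(−Eᵢ/kT) = 3·e^(−0) + 5·e^(−1.6916) + 3·e^(−3.5159) = 3.0000 + 0.92112 + 0.089163 = 4.0103.
⟨E⟩ = Σ Eᵢ gᵢe^(−Eᵢ/kT) / Z = (0·3.0000 + 5.87·0.92112 + 12.2·0.089163) / 4.0103 = 1.62 ×10⁻²¹ J.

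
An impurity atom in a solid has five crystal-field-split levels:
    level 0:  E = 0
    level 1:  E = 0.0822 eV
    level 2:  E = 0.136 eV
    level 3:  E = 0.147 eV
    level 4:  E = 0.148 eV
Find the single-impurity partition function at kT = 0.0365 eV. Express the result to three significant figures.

Eᵢ/kT = 0, 2.2521, 3.7260, 4.0274, 4.0548.
Z = Σ e^(−Eᵢ/kT) = e^(−0) + e^(−2.2521) + e^(−3.7260) + e^(−4.0274) + e^(−4.0548) = 1.0000 + 0.10518 + 0.024089 + 0.017821 + 0.017339 = 1.1644.

Z = 1.16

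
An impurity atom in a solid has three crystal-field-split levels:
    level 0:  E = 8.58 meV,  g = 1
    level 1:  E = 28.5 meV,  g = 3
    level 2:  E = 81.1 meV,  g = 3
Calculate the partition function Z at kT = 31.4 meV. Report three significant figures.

Z = 2.20

Eᵢ/kT = 0.27325, 0.90764, 2.5828.
Z = Σ gᵢe^(−Eᵢ/kT) = 1·e^(−0.27325) + 3·e^(−0.90764) + 3·e^(−2.5828) = 0.76090 + 1.2104 + 0.22669 = 2.1980.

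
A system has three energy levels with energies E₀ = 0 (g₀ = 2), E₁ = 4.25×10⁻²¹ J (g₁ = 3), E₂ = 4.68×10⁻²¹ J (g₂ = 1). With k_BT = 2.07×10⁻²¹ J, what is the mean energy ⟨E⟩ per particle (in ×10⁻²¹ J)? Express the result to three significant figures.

0.853 ×10⁻²¹ J

Eᵢ/kT = 0, 2.0531, 2.2609.
Z = Σ gᵢe^(−Eᵢ/kT) = 2·e^(−0) + 3·e^(−2.0531) + 1·e^(−2.2609) = 2.0000 + 0.38501 + 0.10426 = 2.4893.
⟨E⟩ = Σ Eᵢ gᵢe^(−Eᵢ/kT) / Z = (0·2.0000 + 4.25·0.38501 + 4.68·0.10426) / 2.4893 = 0.853 ×10⁻²¹ J.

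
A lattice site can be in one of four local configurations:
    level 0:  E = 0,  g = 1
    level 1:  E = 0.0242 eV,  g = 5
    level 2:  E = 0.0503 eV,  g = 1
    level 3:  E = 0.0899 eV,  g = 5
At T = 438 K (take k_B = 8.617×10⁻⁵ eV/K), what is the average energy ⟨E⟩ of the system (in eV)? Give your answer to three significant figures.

k_BT = 8.617×10⁻⁵ × 438 K = 0.037742 eV.
Eᵢ/kT = 0, 0.64120, 1.3327, 2.3820.
Z = Σ gᵢe^(−Eᵢ/kT) = 1·e^(−0) + 5·e^(−0.64120) + 1·e^(−1.3327) + 5·e^(−2.3820) = 1.0000 + 2.6333 + 0.26376 + 0.46183 = 4.3589.
⟨E⟩ = Σ Eᵢ gᵢe^(−Eᵢ/kT) / Z = (0·1.0000 + 0.0242·2.6333 + 0.0503·0.26376 + 0.0899·0.46183) / 4.3589 = 0.0272 eV.

0.0272 eV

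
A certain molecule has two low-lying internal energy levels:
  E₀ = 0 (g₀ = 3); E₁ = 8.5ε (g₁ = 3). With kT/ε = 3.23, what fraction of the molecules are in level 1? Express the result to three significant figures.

0.0671

Eᵢ/kT = 0, 2.6316.
Z = Σ gᵢe^(−Eᵢ/kT) = 3·e^(−0) + 3·e^(−2.6316) = 3.0000 + 0.21589 = 3.2159.
P₁ = g₁ e^(−E₁/kT) / Z = 0.21589/3.2159 = 0.0671.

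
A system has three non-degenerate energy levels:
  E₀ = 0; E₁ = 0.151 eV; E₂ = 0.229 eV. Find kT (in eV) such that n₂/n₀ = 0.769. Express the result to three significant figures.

n₂/n₀ = exp[−(E₂−E₀)/kT] = 0.769.
⇒ (E₂−E₀)/kT = ln(1/0.769) = ln(1.3004) = 0.26267.
kT = 0.229 eV / 0.26267 = 0.872 eV.

0.872 eV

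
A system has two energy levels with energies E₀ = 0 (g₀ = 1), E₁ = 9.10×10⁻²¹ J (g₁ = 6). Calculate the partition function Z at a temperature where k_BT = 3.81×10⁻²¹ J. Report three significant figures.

Z = 1.55

Eᵢ/kT = 0, 2.3885.
Z = Σ gᵢe^(−Eᵢ/kT) = 1·e^(−0) + 6·e^(−2.3885) = 1.0000 + 0.55060 = 1.5506.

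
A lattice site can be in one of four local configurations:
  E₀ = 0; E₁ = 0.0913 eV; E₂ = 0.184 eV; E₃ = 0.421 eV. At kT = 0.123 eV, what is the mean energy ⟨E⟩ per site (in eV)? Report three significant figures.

0.0568 eV

Eᵢ/kT = 0, 0.74228, 1.4959, 3.4228.
Z = Σ e^(−Eᵢ/kT) = e^(−0) + e^(−0.74228) + e^(−1.4959) + e^(−3.4228) = 1.0000 + 0.47603 + 0.22405 + 0.032621 = 1.7327.
⟨E⟩ = Σ Eᵢ e^(−Eᵢ/kT) / Z = (0·1.0000 + 0.0913·0.47603 + 0.184·0.22405 + 0.421·0.032621) / 1.7327 = 0.0568 eV.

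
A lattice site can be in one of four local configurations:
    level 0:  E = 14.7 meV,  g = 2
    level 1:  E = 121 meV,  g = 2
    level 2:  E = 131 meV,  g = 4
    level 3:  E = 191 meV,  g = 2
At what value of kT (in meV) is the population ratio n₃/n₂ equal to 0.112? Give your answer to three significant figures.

n₃/n₂ = (g₃/g₂) exp[−(E₃−E₂)/kT] = 0.112.
⇒ (E₃−E₂)/kT = ln((2/4)/0.112) = ln(4.4643) = 1.4961.
kT = 60 meV / 1.4961 = 40.1 meV.

40.1 meV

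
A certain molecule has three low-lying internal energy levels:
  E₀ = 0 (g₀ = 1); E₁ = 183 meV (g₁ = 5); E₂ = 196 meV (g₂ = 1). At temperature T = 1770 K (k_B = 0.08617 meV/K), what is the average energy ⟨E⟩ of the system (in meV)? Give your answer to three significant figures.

119 meV

k_BT = 0.08617 × 1770 K = 152.52 meV.
Eᵢ/kT = 0, 1.1998, 1.2851.
Z = Σ gᵢe^(−Eᵢ/kT) = 1·e^(−0) + 5·e^(−1.1998) + 1·e^(−1.2851) = 1.0000 + 1.5063 + 0.27662 = 2.7829.
⟨E⟩ = Σ Eᵢ gᵢe^(−Eᵢ/kT) / Z = (0·1.0000 + 183·1.5063 + 196·0.27662) / 2.7829 = 119 meV.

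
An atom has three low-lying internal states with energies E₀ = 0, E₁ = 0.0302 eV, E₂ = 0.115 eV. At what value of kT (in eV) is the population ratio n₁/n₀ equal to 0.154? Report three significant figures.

0.0161 eV

n₁/n₀ = exp[−(E₁−E₀)/kT] = 0.154.
⇒ (E₁−E₀)/kT = ln(1/0.154) = ln(6.4935) = 1.8708.
kT = 0.0302 eV / 1.8708 = 0.0161 eV.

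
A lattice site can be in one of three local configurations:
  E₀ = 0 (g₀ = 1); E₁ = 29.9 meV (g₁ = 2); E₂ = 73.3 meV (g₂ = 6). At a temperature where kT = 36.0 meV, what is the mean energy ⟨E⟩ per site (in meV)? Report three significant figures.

Eᵢ/kT = 0, 0.83056, 2.0361.
Z = Σ gᵢe^(−Eᵢ/kT) = 1·e^(−0) + 2·e^(−0.83056) + 6·e^(−2.0361) = 1.0000 + 0.87161 + 0.78322 = 2.6548.
⟨E⟩ = Σ Eᵢ gᵢe^(−Eᵢ/kT) / Z = (0·1.0000 + 29.9·0.87161 + 73.3·0.78322) / 2.6548 = 31.4 meV.

31.4 meV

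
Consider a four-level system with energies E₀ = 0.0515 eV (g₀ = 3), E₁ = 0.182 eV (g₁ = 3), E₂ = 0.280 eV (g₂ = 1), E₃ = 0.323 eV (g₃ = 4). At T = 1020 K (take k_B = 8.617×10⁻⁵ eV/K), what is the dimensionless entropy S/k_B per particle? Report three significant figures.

k_BT = 8.617×10⁻⁵ × 1020 K = 0.087893 eV.
Eᵢ/kT = 0.58594, 2.0707, 3.1857, 3.6749.
Z = Σ gᵢe^(−Eᵢ/kT) = 3·e^(−0.58594) + 3·e^(−2.0707) + 1·e^(−3.1857) + 4·e^(−3.6749) = 1.6697 + 0.37829 + 0.041349 + 0.10141 = 2.1907.
⟨E⟩ = Σ EᵢPᵢ = 0.090917 eV.
S/k_B = ln Z + ⟨E⟩/kT = ln(2.1907) + 0.090917/0.087893 = 0.78422 + 1.0344 = 1.82.

1.82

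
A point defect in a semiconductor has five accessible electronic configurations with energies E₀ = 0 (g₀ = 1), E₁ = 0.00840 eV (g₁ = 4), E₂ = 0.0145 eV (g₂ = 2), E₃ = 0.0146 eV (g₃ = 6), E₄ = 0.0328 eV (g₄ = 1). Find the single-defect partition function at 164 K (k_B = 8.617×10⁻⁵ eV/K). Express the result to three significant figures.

Z = 6.16

k_BT = 8.617×10⁻⁵ × 164 K = 0.014132 eV.
Eᵢ/kT = 0, 0.59440, 1.0260, 1.0331, 2.3210.
Z = Σ gᵢe^(−Eᵢ/kT) = 1·e^(−0) + 4·e^(−0.59440) + 2·e^(−1.0260) + 6·e^(−1.0331) + 1·e^(−2.3210) = 1.0000 + 2.2076 + 0.71688 + 2.1354 + 0.098175 = 6.1581.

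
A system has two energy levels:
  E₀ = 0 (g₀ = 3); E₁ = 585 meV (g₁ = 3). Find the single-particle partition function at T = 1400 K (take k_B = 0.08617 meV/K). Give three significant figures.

Z = 3.02

k_BT = 0.08617 × 1400 K = 120.64 meV.
Eᵢ/kT = 0, 4.8491.
Z = Σ gᵢe^(−Eᵢ/kT) = 3·e^(−0) + 3·e^(−4.8491) = 3.0000 + 0.023506 = 3.0235.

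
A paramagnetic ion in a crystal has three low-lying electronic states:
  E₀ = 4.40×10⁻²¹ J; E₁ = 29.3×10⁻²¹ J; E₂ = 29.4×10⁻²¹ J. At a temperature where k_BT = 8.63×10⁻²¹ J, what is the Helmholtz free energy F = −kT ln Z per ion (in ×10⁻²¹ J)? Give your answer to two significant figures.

Eᵢ/kT = 0.5098, 3.395, 3.407.
Z = Σ e^(−Eᵢ/kT) = e^(−0.5098) + e^(−3.395) + e^(−3.407) = 0.6006 + 0.03354 + 0.03314 = 0.6673.
F = −kT ln Z = −8.63 × ln(0.6673) = −8.63 × -0.4045 = 3.5 ×10⁻²¹ J.

3.5 ×10⁻²¹ J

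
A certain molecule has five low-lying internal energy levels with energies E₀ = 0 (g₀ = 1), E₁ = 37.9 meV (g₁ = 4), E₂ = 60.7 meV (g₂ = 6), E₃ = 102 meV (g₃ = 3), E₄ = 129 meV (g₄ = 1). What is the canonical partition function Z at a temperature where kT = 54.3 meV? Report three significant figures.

Z = 5.50

Eᵢ/kT = 0, 0.69797, 1.1179, 1.8785, 2.3757.
Z = Σ gᵢe^(−Eᵢ/kT) = 1·e^(−0) + 4·e^(−0.69797) + 6·e^(−1.1179) + 3·e^(−1.8785) + 1·e^(−2.3757) = 1.0000 + 1.9904 + 1.9618 + 0.45846 + 0.092949 = 5.5036.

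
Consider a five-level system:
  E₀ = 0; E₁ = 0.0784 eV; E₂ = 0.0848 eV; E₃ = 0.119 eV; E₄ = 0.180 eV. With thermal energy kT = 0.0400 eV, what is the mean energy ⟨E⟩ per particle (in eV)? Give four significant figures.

Eᵢ/kT = 0, 1.96000, 2.12000, 2.97500, 4.50000.
Z = Σ e^(−Eᵢ/kT) = e^(−0) + e^(−1.96000) + e^(−2.12000) + e^(−2.97500) + e^(−4.50000) = 1.00000 + 0.140858 + 0.120032 + 0.0510474 + 0.0111090 = 1.32305.
⟨E⟩ = Σ Eᵢ e^(−Eᵢ/kT) / Z = (0·1.00000 + 0.0784·0.140858 + 0.0848·0.120032 + 0.119·0.0510474 + 0.180·0.0111090) / 1.32305 = 0.02214 eV.

0.02214 eV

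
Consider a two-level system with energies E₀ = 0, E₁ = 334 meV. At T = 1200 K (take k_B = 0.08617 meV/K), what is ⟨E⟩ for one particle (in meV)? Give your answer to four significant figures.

12.71 meV

k_BT = 0.08617 × 1200 K = 103.404 meV.
Eᵢ/kT = 0, 3.23005.
Z = Σ e^(−Eᵢ/kT) = e^(−0) + e^(−3.23005) = 1.00000 + 0.0395555 = 1.03956.
⟨E⟩ = Σ Eᵢ e^(−Eᵢ/kT) / Z = (0·1.00000 + 334·0.0395555) / 1.03956 = 12.71 meV.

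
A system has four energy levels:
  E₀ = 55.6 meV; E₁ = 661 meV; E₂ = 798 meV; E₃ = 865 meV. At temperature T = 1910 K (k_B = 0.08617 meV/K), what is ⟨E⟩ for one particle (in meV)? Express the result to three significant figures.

83.7 meV

k_BT = 0.08617 × 1910 K = 164.58 meV.
Eᵢ/kT = 0.33783, 4.0163, 4.8487, 5.2558.
Z = Σ e^(−Eᵢ/kT) = e^(−0.33783) + e^(−4.0163) + e^(−4.8487) + e^(−5.2558) = 0.71332 + 0.018020 + 0.0078386 + 0.0052172 = 0.74440.
⟨E⟩ = Σ Eᵢ e^(−Eᵢ/kT) / Z = (55.6·0.71332 + 661·0.018020 + 798·0.0078386 + 865·0.0052172) / 0.74440 = 83.7 meV.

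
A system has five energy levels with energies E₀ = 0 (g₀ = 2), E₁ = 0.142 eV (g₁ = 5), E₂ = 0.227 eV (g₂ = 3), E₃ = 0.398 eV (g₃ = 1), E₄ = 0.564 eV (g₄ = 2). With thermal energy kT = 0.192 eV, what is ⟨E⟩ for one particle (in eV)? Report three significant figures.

Eᵢ/kT = 0, 0.73958, 1.1823, 2.0729, 2.9375.
Z = Σ gᵢe^(−Eᵢ/kT) = 2·e^(−0) + 5·e^(−0.73958) + 3·e^(−1.1823) + 1·e^(−2.0729) + 2·e^(−2.9375) = 2.0000 + 2.3866 + 0.91972 + 0.12582 + 0.10600 = 5.5381.
⟨E⟩ = Σ Eᵢ gᵢe^(−Eᵢ/kT) / Z = (0·2.0000 + 0.142·2.3866 + 0.227·0.91972 + 0.398·0.12582 + 0.564·0.10600) / 5.5381 = 0.119 eV.

0.119 eV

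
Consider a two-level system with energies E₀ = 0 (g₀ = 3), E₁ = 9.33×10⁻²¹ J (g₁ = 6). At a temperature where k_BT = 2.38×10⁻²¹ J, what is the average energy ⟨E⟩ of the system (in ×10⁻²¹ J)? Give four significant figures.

Eᵢ/kT = 0, 3.92017.
Z = Σ gᵢe^(−Eᵢ/kT) = 3·e^(−0) + 6·e^(−3.92017) = 3.00000 + 0.119026 = 3.11903.
⟨E⟩ = Σ Eᵢ gᵢe^(−Eᵢ/kT) / Z = (0·3.00000 + 9.33·0.119026) / 3.11903 = 0.3560 ×10⁻²¹ J.

0.3560 ×10⁻²¹ J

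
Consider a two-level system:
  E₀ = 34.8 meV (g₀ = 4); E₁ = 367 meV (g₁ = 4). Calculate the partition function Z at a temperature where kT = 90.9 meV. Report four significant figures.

Eᵢ/kT = 0.382838, 4.03740.
Z = Σ gᵢe^(−Eᵢ/kT) = 4·e^(−0.382838) + 4·e^(−4.03740) = 2.72769 + 0.0705731 = 2.79826.

Z = 2.798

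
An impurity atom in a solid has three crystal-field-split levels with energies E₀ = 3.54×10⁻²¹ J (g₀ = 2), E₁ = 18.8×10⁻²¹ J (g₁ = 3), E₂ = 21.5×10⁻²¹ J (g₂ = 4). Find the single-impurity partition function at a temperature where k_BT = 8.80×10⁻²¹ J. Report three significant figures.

Z = 2.04

Eᵢ/kT = 0.40227, 2.1364, 2.4432.
Z = Σ gᵢe^(−Eᵢ/kT) = 2·e^(−0.40227) + 3·e^(−2.1364) + 4·e^(−2.4432) = 1.3376 + 0.35424 + 0.34753 = 2.0394.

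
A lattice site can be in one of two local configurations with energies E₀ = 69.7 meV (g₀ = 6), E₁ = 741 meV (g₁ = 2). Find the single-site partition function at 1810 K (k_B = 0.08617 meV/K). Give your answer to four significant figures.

Z = 3.855

k_BT = 0.08617 × 1810 K = 155.968 meV.
Eᵢ/kT = 0.446887, 4.75097.
Z = Σ gᵢe^(−Eᵢ/kT) = 6·e^(−0.446887) + 2·e^(−4.75097) = 3.83770 + 0.0172866 = 3.85499.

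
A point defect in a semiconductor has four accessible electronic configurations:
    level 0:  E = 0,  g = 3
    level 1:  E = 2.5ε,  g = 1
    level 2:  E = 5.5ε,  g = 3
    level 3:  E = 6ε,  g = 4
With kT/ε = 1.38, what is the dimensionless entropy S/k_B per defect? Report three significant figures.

Eᵢ/kT = 0, 1.8116, 3.9855, 4.3478.
Z = Σ gᵢe^(−Eᵢ/kT) = 3·e^(−0) + 1·e^(−1.8116) + 3·e^(−3.9855) + 4·e^(−4.3478) = 3.0000 + 0.16339 + 0.055749 + 0.051741 = 3.2709.
⟨E⟩ = Σ EᵢPᵢ = 0.31353 ε.
S/k_B = ln Z + ⟨E⟩/kT = ln(3.2709) + 0.31353/1.38 = 1.1851 + 0.22720 = 1.41.

1.41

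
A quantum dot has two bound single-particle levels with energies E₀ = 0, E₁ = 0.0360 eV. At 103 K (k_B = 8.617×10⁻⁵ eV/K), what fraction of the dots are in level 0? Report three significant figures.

0.983

k_BT = 8.617×10⁻⁵ × 103 K = 0.0088755 eV.
Eᵢ/kT = 0, 4.0561.
Z = Σ e^(−Eᵢ/kT) = e^(−0) + e^(−4.0561) = 1.0000 + 0.017316 = 1.0173.
P₀ = e^(−E₀/kT) / Z = 1.0000/1.0173 = 0.983.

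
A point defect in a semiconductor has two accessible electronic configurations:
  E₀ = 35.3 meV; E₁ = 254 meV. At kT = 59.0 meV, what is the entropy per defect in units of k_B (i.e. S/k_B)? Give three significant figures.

0.113

Eᵢ/kT = 0.59831, 4.3051.
Z = Σ e^(−Eᵢ/kT) = e^(−0.59831) + e^(−4.3051) = 0.54974 + 0.013500 = 0.56324.
⟨E⟩ = Σ EᵢPᵢ = 40.542 meV.
S/k_B = ln Z + ⟨E⟩/kT = ln(0.56324) + 40.542/59.0 = -0.57405 + 0.68715 = 0.113.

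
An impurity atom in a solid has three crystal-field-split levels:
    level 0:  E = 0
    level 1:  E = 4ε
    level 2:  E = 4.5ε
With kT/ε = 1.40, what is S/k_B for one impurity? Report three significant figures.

0.360

Eᵢ/kT = 0, 2.8571, 3.2143.
Z = Σ e^(−Eᵢ/kT) = e^(−0) + e^(−2.8571) + e^(−3.2143) = 1.0000 + 0.057435 + 0.040183 = 1.0976.
⟨E⟩ = Σ EᵢPᵢ = 0.37406 ε.
S/k_B = ln Z + ⟨E⟩/kT = ln(1.0976) + 0.37406/1.40 = 0.093126 + 0.26719 = 0.360.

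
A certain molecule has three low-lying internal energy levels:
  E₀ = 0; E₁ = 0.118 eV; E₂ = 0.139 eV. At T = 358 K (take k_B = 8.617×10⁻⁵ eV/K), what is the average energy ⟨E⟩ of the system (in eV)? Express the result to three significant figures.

k_BT = 8.617×10⁻⁵ × 358 K = 0.030849 eV.
Eᵢ/kT = 0, 3.8251, 4.5058.
Z = Σ e^(−Eᵢ/kT) = e^(−0) + e^(−3.8251) + e^(−4.5058) = 1.0000 + 0.021816 + 0.011045 = 1.0329.
⟨E⟩ = Σ Eᵢ e^(−Eᵢ/kT) / Z = (0·1.0000 + 0.118·0.021816 + 0.139·0.011045) / 1.0329 = 0.00398 eV.

0.00398 eV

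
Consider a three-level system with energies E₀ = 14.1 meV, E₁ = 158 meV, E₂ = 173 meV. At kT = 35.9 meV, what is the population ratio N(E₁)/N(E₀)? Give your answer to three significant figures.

0.0182

n₁/n₀ = exp[−(E₁−E₀)/kT] = exp(−(143.9 meV)/(35.9 meV)) = exp(-4.0084) = 0.0182.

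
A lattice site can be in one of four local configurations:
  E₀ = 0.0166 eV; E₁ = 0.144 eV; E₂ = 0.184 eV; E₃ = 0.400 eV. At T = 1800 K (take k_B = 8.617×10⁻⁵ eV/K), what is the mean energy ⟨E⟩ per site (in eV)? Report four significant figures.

0.09454 eV

k_BT = 8.617×10⁻⁵ × 1800 K = 0.155106 eV.
Eᵢ/kT = 0.107024, 0.928397, 1.18629, 2.57888.
Z = Σ e^(−Eᵢ/kT) = e^(−0.107024) + e^(−0.928397) + e^(−1.18629) + e^(−2.57888) = 0.898504 + 0.395187 + 0.305352 + 0.0758589 = 1.67490.
⟨E⟩ = Σ Eᵢ e^(−Eᵢ/kT) / Z = (0.0166·0.898504 + 0.144·0.395187 + 0.184·0.305352 + 0.400·0.0758589) / 1.67490 = 0.09454 eV.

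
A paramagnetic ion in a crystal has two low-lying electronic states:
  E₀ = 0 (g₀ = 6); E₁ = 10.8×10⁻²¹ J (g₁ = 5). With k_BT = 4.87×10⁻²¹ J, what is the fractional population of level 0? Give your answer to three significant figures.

Eᵢ/kT = 0, 2.2177.
Z = Σ gᵢe^(−Eᵢ/kT) = 6·e^(−0) + 5·e^(−2.2177) = 6.0000 + 0.54430 = 6.5443.
P₀ = g₀ e^(−E₀/kT) / Z = 6.0000/6.5443 = 0.917.

0.917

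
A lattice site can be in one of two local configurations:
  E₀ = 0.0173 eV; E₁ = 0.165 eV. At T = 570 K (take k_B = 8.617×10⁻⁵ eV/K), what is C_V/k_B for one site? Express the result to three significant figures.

k_BT = 8.617×10⁻⁵ × 570 K = 0.049117 eV.
Eᵢ/kT = 0.35222, 3.3593.
Z = Σ e^(−Eᵢ/kT) = e^(−0.35222) + e^(−3.3593) = 0.70313 + 0.034760 = 0.73789.
⟨E⟩ = 0.024258 eV, ⟨E²⟩ = 0.0015677 eV².
C_V/k_B = (⟨E²⟩ − ⟨E⟩²)/(kT)² = (0.0015677 − 0.00058845)/0.0024125 = 0.406.

0.406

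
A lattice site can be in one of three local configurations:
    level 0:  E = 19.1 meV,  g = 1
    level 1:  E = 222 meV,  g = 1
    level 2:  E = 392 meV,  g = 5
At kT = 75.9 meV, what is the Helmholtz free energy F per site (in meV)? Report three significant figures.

Eᵢ/kT = 0.25165, 2.9249, 5.1647.
Z = Σ gᵢe^(−Eᵢ/kT) = 1·e^(−0.25165) + 1·e^(−2.9249) + 5·e^(−5.1647) = 0.77752 + 0.053670 + 0.028574 = 0.85976.
F = −kT ln Z = −75.9 × ln(0.85976) = −75.9 × -0.15110 = 11.5 meV.

11.5 meV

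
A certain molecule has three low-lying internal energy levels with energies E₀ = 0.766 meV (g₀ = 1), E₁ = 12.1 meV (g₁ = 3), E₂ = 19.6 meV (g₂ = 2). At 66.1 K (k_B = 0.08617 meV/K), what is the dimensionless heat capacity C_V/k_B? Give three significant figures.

1.13

k_BT = 0.08617 × 66.1 K = 5.6958 meV.
Eᵢ/kT = 0.13449, 2.1244, 3.4411.
Z = Σ gᵢe^(−Eᵢ/kT) = 1·e^(−0.13449) + 3·e^(−2.1244) + 2·e^(−3.4411) = 0.87416 + 0.35851 + 0.064059 = 1.2967.
⟨E⟩ = 4.8301 meV, ⟨E²⟩ = 59.853 meV².
C_V/k_B = (⟨E²⟩ − ⟨E⟩²)/(kT)² = (59.853 − 23.330)/32.442 = 1.13.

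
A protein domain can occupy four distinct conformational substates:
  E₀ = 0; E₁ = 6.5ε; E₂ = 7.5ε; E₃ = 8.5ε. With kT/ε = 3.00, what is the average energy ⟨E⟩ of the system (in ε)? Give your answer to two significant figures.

1.5 ε

Eᵢ/kT = 0, 2.167, 2.500, 2.833.
Z = Σ e^(−Eᵢ/kT) = e^(−0) + e^(−2.167) + e^(−2.500) + e^(−2.833) = 1.000 + 0.1145 + 0.08208 + 0.05884 = 1.255.
⟨E⟩ = Σ Eᵢ e^(−Eᵢ/kT) / Z = (0·1.000 + 6.5·0.1145 + 7.5·0.08208 + 8.5·0.05884) / 1.255 = 1.5 ε.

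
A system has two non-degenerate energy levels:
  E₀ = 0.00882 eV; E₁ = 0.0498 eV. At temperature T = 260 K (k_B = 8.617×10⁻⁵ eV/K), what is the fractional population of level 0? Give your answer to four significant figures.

k_BT = 8.617×10⁻⁵ × 260 K = 0.0224042 eV.
Eᵢ/kT = 0.393676, 2.22280.
Z = Σ e^(−Eᵢ/kT) = e^(−0.393676) + e^(−2.22280) = 0.674573 + 0.108305 = 0.782878.
P₀ = e^(−E₀/kT) / Z = 0.674573/0.782878 = 0.8617.

0.8617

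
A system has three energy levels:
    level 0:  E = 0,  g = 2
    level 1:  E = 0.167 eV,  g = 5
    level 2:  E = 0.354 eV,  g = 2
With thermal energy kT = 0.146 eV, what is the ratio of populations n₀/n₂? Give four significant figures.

n₀/n₂ = (g₀/g₂) exp[−(E₀−E₂)/kT] = (2/2) × exp(−(-0.354 eV)/(0.146 eV)) = (2/2) × exp(2.42466) = 11.30.

11.30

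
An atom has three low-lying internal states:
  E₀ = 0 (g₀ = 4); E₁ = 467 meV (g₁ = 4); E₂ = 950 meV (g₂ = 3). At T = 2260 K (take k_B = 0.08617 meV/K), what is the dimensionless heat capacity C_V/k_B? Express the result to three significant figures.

0.550

k_BT = 0.08617 × 2260 K = 194.74 meV.
Eᵢ/kT = 0, 2.3981, 4.8783.
Z = Σ gᵢe^(−Eᵢ/kT) = 4·e^(−0) + 4·e^(−2.3981) + 3·e^(−4.8783) = 4.0000 + 0.36356 + 0.022830 = 4.3864.
⟨E⟩ = 43.651 meV, ⟨E²⟩ = 22773 meV².
C_V/k_B = (⟨E²⟩ − ⟨E⟩²)/(kT)² = (22773 − 1905.4)/37924 = 0.550.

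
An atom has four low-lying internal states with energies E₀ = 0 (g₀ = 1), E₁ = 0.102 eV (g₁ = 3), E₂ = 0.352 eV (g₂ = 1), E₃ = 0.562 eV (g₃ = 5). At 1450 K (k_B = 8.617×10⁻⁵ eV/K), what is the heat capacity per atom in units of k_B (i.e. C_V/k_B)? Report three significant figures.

0.639

k_BT = 8.617×10⁻⁵ × 1450 K = 0.12495 eV.
Eᵢ/kT = 0, 0.81633, 2.8171, 4.4978.
Z = Σ gᵢe^(−Eᵢ/kT) = 1·e^(−0) + 3·e^(−0.81633) + 1·e^(−2.8171) + 5·e^(−4.4978) = 1.0000 + 1.3262 + 0.059779 + 0.055667 = 2.4416.
⟨E⟩ = 0.076835 eV, ⟨E²⟩ = 0.015886 eV².
C_V/k_B = (⟨E²⟩ − ⟨E⟩²)/(kT)² = (0.015886 − 0.0059036)/0.015613 = 0.639.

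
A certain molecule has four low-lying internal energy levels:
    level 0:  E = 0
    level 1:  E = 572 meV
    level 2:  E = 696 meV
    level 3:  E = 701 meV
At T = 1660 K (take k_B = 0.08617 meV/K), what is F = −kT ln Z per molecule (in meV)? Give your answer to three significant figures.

k_BT = 0.08617 × 1660 K = 143.04 meV.
Eᵢ/kT = 0, 3.9989, 4.8658, 4.9007.
Z = Σ e^(−Eᵢ/kT) = e^(−0) + e^(−3.9989) + e^(−4.8658) + e^(−4.9007) = 1.0000 + 0.018336 + 0.0077057 + 0.0074414 = 1.0335.
F = −kT ln Z = −143.04 × ln(1.0335) = −143.04 × 0.032951 = -4.71 meV.

-4.71 meV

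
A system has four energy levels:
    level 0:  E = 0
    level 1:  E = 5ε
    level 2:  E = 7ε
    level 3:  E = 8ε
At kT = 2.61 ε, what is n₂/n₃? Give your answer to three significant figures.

n₂/n₃ = exp[−(E₂−E₃)/kT] = exp(−(-1ε)/(2.61ε)) = exp(0.38314) = 1.47.

1.47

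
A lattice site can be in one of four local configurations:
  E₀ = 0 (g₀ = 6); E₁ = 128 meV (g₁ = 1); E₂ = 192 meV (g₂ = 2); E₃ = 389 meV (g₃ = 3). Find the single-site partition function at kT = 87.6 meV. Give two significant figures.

Eᵢ/kT = 0, 1.461, 2.192, 4.441.
Z = Σ gᵢe^(−Eᵢ/kT) = 6·e^(−0) + 1·e^(−1.461) + 2·e^(−2.192) + 3·e^(−4.441) = 6.000 + 0.2320 + 0.2234 + 0.03535 = 6.491.

Z = 6.5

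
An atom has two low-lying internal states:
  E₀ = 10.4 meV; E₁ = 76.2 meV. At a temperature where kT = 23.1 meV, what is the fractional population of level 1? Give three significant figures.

Eᵢ/kT = 0.45022, 3.2987.
Z = Σ e^(−Eᵢ/kT) = e^(−0.45022) + e^(−3.2987) = 0.63749 + 0.036931 = 0.67442.
P₁ = e^(−E₁/kT) / Z = 0.036931/0.67442 = 0.0548.

0.0548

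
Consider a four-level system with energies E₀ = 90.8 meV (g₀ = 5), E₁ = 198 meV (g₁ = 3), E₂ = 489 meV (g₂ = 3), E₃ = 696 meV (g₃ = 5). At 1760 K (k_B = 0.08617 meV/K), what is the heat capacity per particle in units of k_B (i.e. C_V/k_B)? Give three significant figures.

0.461

k_BT = 0.08617 × 1760 K = 151.66 meV.
Eᵢ/kT = 0.59871, 1.3056, 3.2243, 4.5892.
Z = Σ gᵢe^(−Eᵢ/kT) = 5·e^(−0.59871) + 3·e^(−1.3056) + 3·e^(−3.2243) + 5·e^(−4.5892) = 2.7476 + 0.81303 + 0.11935 + 0.050805 = 3.7308.
⟨E⟩ = 135.14 meV, ⟨E²⟩ = 28862 meV².
C_V/k_B = (⟨E²⟩ − ⟨E⟩²)/(kT)² = (28862 − 18263)/23001 = 0.461.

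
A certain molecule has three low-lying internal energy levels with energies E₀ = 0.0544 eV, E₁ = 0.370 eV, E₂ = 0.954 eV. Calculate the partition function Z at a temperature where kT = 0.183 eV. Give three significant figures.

Eᵢ/kT = 0.29727, 2.0219, 5.2131.
Z = Σ e^(−Eᵢ/kT) = e^(−0.29727) + e^(−2.0219) + e^(−5.2131) = 0.74284 + 0.13240 + 0.0054448 = 0.88068.

Z = 0.881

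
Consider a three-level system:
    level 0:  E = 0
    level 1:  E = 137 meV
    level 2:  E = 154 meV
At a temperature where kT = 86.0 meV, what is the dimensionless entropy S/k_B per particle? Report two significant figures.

Eᵢ/kT = 0, 1.593, 1.791.
Z = Σ e^(−Eᵢ/kT) = e^(−0) + e^(−1.593) + e^(−1.791) = 1.000 + 0.2033 + 0.1668 = 1.370.
⟨E⟩ = Σ EᵢPᵢ = 39.08 meV.
S/k_B = ln Z + ⟨E⟩/kT = ln(1.370) + 39.08/86.0 = 0.3148 + 0.4544 = 0.77.

0.77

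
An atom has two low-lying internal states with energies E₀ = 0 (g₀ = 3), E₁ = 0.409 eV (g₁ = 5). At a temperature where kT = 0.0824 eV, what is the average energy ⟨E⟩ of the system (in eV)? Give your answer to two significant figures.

Eᵢ/kT = 0, 4.964.
Z = Σ gᵢe^(−Eᵢ/kT) = 3·e^(−0) + 5·e^(−4.964) = 3.000 + 0.03492 = 3.035.
⟨E⟩ = Σ Eᵢ gᵢe^(−Eᵢ/kT) / Z = (0·3.000 + 0.409·0.03492) / 3.035 = 0.0047 eV.

0.0047 eV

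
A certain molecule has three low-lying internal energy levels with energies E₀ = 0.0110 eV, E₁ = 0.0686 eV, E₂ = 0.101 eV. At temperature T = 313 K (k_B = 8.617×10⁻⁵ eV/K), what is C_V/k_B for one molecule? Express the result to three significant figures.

k_BT = 8.617×10⁻⁵ × 313 K = 0.026971 eV.
Eᵢ/kT = 0.40785, 2.5435, 3.7448.
Z = Σ e^(−Eᵢ/kT) = e^(−0.40785) + e^(−2.5435) + e^(−3.7448) = 0.66508 + 0.078591 + 0.023640 = 0.76731.
⟨E⟩ = 0.019672 eV, ⟨E²⟩ = 0.00090116 eV².
C_V/k_B = (⟨E²⟩ − ⟨E⟩²)/(kT)² = (0.00090116 − 0.00038699)/0.00072743 = 0.707.

0.707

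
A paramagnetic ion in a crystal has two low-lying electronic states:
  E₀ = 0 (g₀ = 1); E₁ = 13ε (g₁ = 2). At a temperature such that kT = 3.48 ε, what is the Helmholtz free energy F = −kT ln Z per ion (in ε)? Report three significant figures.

-0.162 ε

Eᵢ/kT = 0, 3.7356.
Z = Σ gᵢe^(−Eᵢ/kT) = 1·e^(−0) + 2·e^(−3.7356) = 1.0000 + 0.047718 = 1.0477.
F = −kT ln Z = −3.48 × ln(1.0477) = −3.48 × 0.046597 = -0.162 ε.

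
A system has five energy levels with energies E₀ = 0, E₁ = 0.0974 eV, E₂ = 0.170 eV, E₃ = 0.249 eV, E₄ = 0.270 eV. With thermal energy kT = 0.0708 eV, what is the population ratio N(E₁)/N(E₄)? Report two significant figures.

11

n₁/n₄ = exp[−(E₁−E₄)/kT] = exp(−(-0.1726 eV)/(0.0708 eV)) = exp(2.438) = 11.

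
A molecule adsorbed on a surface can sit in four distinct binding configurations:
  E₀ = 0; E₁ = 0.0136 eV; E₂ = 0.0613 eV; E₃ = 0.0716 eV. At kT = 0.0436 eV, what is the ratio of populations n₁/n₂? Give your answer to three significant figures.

2.99

n₁/n₂ = exp[−(E₁−E₂)/kT] = exp(−(-0.0477 eV)/(0.0436 eV)) = exp(1.0940) = 2.99.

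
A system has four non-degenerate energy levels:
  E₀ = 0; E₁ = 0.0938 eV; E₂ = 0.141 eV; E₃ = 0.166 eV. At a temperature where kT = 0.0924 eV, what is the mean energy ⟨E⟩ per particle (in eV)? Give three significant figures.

Eᵢ/kT = 0, 1.0152, 1.5260, 1.7965.
Z = Σ e^(−Eᵢ/kT) = e^(−0) + e^(−1.0152) + e^(−1.5260) + e^(−1.7965) = 1.0000 + 0.36233 + 0.21740 + 0.16588 = 1.7456.
⟨E⟩ = Σ Eᵢ e^(−Eᵢ/kT) / Z = (0·1.0000 + 0.0938·0.36233 + 0.141·0.21740 + 0.166·0.16588) / 1.7456 = 0.0528 eV.

0.0528 eV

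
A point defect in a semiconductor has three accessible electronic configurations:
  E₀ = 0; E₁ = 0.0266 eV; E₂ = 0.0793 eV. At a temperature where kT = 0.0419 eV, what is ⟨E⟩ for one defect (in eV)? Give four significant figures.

Eᵢ/kT = 0, 0.634845, 1.89260.
Z = Σ e^(−Eᵢ/kT) = e^(−0) + e^(−0.634845) + e^(−1.89260) = 1.00000 + 0.530018 + 0.150680 = 1.68070.
⟨E⟩ = Σ Eᵢ e^(−Eᵢ/kT) / Z = (0·1.00000 + 0.0266·0.530018 + 0.0793·0.150680) / 1.68070 = 0.01550 eV.

0.01550 eV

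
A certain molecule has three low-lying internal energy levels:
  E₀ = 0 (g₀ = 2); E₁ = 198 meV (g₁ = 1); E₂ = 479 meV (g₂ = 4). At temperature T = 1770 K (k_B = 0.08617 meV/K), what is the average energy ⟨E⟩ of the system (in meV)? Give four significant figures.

k_BT = 0.08617 × 1770 K = 152.521 meV.
Eᵢ/kT = 0, 1.29818, 3.14055.
Z = Σ gᵢe^(−Eᵢ/kT) = 2·e^(−0) + 1·e^(−1.29818) + 4·e^(−3.14055) = 2.00000 + 0.273028 + 0.173036 = 2.44606.
⟨E⟩ = Σ Eᵢ gᵢe^(−Eᵢ/kT) / Z = (0·2.00000 + 198·0.273028 + 479·0.173036) / 2.44606 = 55.99 meV.

55.99 meV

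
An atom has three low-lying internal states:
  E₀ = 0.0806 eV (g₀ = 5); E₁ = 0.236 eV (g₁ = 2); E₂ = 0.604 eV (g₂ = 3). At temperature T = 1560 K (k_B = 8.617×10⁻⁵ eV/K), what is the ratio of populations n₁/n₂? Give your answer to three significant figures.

10.3

k_BT = 8.617×10⁻⁵ × 1560 K = 0.13443 eV.
n₁/n₂ = (g₁/g₂) exp[−(E₁−E₂)/kT] = (2/3) × exp(−(-0.368 eV)/(0.13443 eV)) = (2/3) × exp(2.7375) = 10.3.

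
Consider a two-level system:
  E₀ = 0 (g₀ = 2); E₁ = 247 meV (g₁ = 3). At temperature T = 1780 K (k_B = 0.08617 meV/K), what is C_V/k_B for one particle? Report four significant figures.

k_BT = 0.08617 × 1780 K = 153.383 meV.
Eᵢ/kT = 0, 1.61035.
Z = Σ gᵢe^(−Eᵢ/kT) = 2·e^(−0) + 3·e^(−1.61035) = 2.00000 + 0.599453 = 2.59945.
⟨E⟩ = 56.9601 meV, ⟨E²⟩ = 14069.1 meV².
C_V/k_B = (⟨E²⟩ − ⟨E⟩²)/(kT)² = (14069.1 − 3244.45)/23526.3 = 0.4601.

0.4601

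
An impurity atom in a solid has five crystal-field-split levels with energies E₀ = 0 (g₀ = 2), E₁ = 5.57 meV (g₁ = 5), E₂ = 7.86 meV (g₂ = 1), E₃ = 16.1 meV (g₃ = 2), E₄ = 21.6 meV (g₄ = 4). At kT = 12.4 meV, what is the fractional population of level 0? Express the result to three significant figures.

Eᵢ/kT = 0, 0.44919, 0.63387, 1.2984, 1.7419.
Z = Σ gᵢe^(−Eᵢ/kT) = 2·e^(−0) + 5·e^(−0.44919) + 1·e^(−0.63387) + 2·e^(−1.2984) + 4·e^(−1.7419) = 2.0000 + 3.1907 + 0.53053 + 0.54594 + 0.70075 = 6.9679.
P₀ = g₀ e^(−E₀/kT) / Z = 2.0000/6.9679 = 0.287.

0.287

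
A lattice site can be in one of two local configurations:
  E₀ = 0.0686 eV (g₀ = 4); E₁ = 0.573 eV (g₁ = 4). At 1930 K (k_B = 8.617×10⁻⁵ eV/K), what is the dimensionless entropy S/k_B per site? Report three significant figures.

1.57

k_BT = 8.617×10⁻⁵ × 1930 K = 0.16631 eV.
Eᵢ/kT = 0.41248, 3.4454.
Z = Σ gᵢe^(−Eᵢ/kT) = 4·e^(−0.41248) + 4·e^(−3.4454) = 2.6480 + 0.12757 = 2.7756.
⟨E⟩ = Σ EᵢPᵢ = 0.091782 eV.
S/k_B = ln Z + ⟨E⟩/kT = ln(2.7756) + 0.091782/0.16631 = 1.0209 + 0.55187 = 1.57.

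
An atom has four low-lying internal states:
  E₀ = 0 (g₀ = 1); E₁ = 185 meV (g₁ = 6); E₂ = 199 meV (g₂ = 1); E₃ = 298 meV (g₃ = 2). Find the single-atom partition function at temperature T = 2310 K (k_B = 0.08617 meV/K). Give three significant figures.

k_BT = 0.08617 × 2310 K = 199.05 meV.
Eᵢ/kT = 0, 0.92941, 0.99975, 1.4971.
Z = Σ gᵢe^(−Eᵢ/kT) = 1·e^(−0) + 6·e^(−0.92941) + 1·e^(−0.99975) + 2·e^(−1.4971) = 1.0000 + 2.3687 + 0.36797 + 0.44756 = 4.1842.

Z = 4.18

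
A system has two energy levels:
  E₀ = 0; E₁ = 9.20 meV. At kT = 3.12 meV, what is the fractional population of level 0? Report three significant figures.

0.950

Eᵢ/kT = 0, 2.9487.
Z = Σ e^(−Eᵢ/kT) = e^(−0) + e^(−2.9487) = 1.0000 + 0.052408 = 1.0524.
P₀ = e^(−E₀/kT) / Z = 1.0000/1.0524 = 0.950.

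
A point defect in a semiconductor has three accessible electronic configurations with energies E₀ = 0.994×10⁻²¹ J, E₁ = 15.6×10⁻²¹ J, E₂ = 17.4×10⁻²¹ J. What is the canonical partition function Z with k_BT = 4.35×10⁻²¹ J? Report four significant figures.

Eᵢ/kT = 0.228506, 3.58621, 4.00000.
Z = Σ e^(−Eᵢ/kT) = e^(−0.228506) + e^(−3.58621) + e^(−4.00000) = 0.795722 + 0.0277031 + 0.0183156 = 0.841741.

Z = 0.8417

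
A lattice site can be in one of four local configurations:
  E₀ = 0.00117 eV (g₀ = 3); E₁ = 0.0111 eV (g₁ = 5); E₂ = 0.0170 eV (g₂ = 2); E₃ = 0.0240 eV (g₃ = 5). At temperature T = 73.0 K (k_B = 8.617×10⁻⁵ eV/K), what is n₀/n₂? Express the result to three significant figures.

k_BT = 8.617×10⁻⁵ × 73.0 K = 0.0062904 eV.
n₀/n₂ = (g₀/g₂) exp[−(E₀−E₂)/kT] = (3/2) × exp(−(-0.01583 eV)/(0.0062904 eV)) = (3/2) × exp(2.5165) = 18.6.

18.6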